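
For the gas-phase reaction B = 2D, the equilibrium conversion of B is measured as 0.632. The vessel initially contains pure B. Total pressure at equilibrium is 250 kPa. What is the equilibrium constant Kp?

Kp = 665 kPa

Take 1 mol B as basis and let X be its fractional conversion, so ξ = X.
Moles: n_B = 1 − X; n_D = 2X.
Total moles n_T = 1 + X.
At X = 0.632: n_B = 0.368, n_D = 1.26, n_T = 1.63.
p_i = (n_i/n_T)·P. Kp = p_D^2 / (p_B) = 665 kPa.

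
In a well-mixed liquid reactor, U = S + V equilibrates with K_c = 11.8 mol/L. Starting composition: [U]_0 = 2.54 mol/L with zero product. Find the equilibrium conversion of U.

X = 0.846

Let X = conversion of U; extent ξ = 2.54·X mol/L.
Concentrations: [U] = 2.54 − 2.54X; [S] = 2.54X; [V] = 2.54X.
K_c = [S] [V] / ([U]).
Equating to 11.8 mol/L: the physical root is X = 0.846.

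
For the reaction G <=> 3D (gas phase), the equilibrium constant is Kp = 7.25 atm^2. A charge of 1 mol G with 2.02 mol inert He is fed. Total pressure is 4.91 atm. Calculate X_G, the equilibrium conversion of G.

Basis: 1 mol G initially; let X = conversion of G. Extent ξ = X.
Species balance: n_G = 1 − X; n_D = 3X; n_I = 2.02 (inert).
n_T = Σnᵢ = 3.02 + 2X.
With p_i = (n_i/n_T)P, Kp = p_D^3 / (p_G).
This yields a degree-3 equation in X; solving on (0,1), X = 0.454.

X = 0.454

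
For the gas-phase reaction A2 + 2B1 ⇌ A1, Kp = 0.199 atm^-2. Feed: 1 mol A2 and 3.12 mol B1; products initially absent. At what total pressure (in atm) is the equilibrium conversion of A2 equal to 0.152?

P = 1.29 atm

Take 1 mol A2 as basis and let X be its fractional conversion, so ξ = X.
Moles: n_A2 = 1 − X; n_B1 = 3.12 − 2X; n_A1 = X.
n_T = Σnᵢ = 4.12 − 2X.
Kp = p_A1 / (p_A2 p_B1^2) with p_i = (n_i/n_T)·P.
At X = 0.152: the mole-fraction product g(X) = Π y_i^ν_i = 0.3292. Since Kp = g(X)·P^{-2}, P = (g/Kp)^(1/2) = (0.3292/0.199)^(1/2) = 1.29 atm.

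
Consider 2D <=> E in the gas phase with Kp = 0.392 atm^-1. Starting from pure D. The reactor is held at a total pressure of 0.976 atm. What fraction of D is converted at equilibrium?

X = 0.371

Basis: 1 mol D initially; let X = conversion of D. Extent ξ = 0.5X.
Mole table: n_D = 1 − X; n_E = 0.5X.
Summing: n_T = 1 − 0.5X.
With p_i = (n_i/n_T)P, Kp = p_E / (p_D^2).
Substituting and setting equal to 0.392 atm^-1 gives a polynomial in X; the root in (0,1) is X = 0.371.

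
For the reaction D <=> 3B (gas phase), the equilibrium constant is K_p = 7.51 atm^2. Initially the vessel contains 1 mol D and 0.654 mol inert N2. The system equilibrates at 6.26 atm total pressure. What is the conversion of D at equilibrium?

X = 0.293

Basis: 1 mol D initially; let X = conversion of D. Extent ξ = X.
At extent ξ: n_D = 1 − X; n_B = 3X; n_I = 0.654 (inert).
Total moles n_T = 1.65 + 2X.
With p_i = (n_i/n_T)P, K_p = p_B^3 / (p_D).
Equating to 7.51 atm^2 and solving on 0 < X < 1: X = 0.293.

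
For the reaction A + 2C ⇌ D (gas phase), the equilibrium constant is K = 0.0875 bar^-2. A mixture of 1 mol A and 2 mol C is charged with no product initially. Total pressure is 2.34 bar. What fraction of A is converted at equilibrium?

X = 0.159

Basis: 1 mol A initially; let X = conversion of A. Extent ξ = X.
Moles: n_A = 1 − X; n_C = 2 − 2X; n_D = X.
n_T = Σnᵢ = 3 − 2X.
With p_i = (n_i/n_T)P, K = p_D / (p_A p_C^2).
Setting this equal to 0.0875 bar^-2 and taking the physical root (0 < X < 1) gives X = 0.159.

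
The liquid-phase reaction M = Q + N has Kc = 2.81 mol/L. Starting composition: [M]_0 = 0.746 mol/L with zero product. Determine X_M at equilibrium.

X = 0.821

Let X = conversion of M; extent ξ = 0.746·X mol/L.
Concentrations: [M] = 0.746 − 0.746X; [Q] = 0.746X; [N] = 0.746X.
Kc = [Q] [N] / ([M]).
Equating to 2.81 mol/L: the physical root is X = 0.821.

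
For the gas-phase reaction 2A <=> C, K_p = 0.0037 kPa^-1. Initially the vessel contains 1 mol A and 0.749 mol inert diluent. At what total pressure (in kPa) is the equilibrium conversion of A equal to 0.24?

Basis: 1 mol A initially; let X = conversion of A. Extent ξ = 0.5X.
At extent ξ: n_A = 1 − X; n_C = 0.5X; n_I = 0.749 (inert).
n_T = Σnᵢ = 1.75 − 0.5X.
K_p = p_C / (p_A^2) with p_i = (n_i/n_T)·P.
At X = 0.24: the mole-fraction product g(X) = Π y_i^ν_i = 0.3384. Since K_p = g(X)·P^{-1}, P = (g/K_p)^(1/1) = (0.3384/0.0037)^(1/1) = 91.5 kPa.

P = 91.5 kPa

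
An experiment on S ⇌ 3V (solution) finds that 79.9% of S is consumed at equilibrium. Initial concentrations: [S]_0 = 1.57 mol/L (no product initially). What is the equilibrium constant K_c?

Let X = conversion of S.
Concentrations: [S] = 1.57 − 1.57X; [V] = 4.71X.
At X = 0.799: [S] = 0.316, [V] = 3.76.
K_c = [V]^3 / ([S]) = 169 (mol/L)^2.

K_c = 169 (mol/L)^2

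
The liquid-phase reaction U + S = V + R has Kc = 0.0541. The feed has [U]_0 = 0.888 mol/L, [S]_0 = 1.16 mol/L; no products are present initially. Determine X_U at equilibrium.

Let X = conversion of U; extent ξ = 0.888·X mol/L.
Concentrations: [U] = 0.888 − 0.888X; [S] = 1.16 − 0.888X; [V] = 0.888X; [R] = 0.888X.
Kc = [V] [R] / ([U] [S]).
Solving Kc = 0.0541 for X ∈ (0,1): X = 0.215.

X = 0.215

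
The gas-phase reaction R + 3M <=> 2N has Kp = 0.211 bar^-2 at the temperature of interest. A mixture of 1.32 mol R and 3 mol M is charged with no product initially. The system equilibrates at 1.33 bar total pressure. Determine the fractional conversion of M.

X = 0.269

Let X = conversion of M (basis 3 mol M); extent of reaction ξ = X.
Moles: n_R = 1.32 − X; n_M = 3 − 3X; n_N = 2X.
Total moles n_T = 4.32 − 2X.
With p_i = (n_i/n_T)P, Kp = p_N^2 / (p_R p_M^3).
This yields a degree-4 equation in X; solving on (0,1), X = 0.269.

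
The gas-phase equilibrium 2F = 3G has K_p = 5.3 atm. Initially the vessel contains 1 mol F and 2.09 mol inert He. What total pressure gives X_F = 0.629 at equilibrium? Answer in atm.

Let X = conversion of F (basis 1 mol F); extent of reaction ξ = 0.5X.
Mole table: n_F = 1 − X; n_G = 1.5X; n_I = 2.09 (inert).
Total moles n_T = 3.09 + 0.5X.
K_p = p_G^3 / (p_F^2) with p_i = (n_i/n_T)·P.
At X = 0.629: the mole-fraction product g(X) = Π y_i^ν_i = 1.792. Since K_p = g(X)·P^{1}, P = (K_p/g)^(1/1) = (5.3/1.792)^(1/1) = 2.96 atm.

P = 2.96 atm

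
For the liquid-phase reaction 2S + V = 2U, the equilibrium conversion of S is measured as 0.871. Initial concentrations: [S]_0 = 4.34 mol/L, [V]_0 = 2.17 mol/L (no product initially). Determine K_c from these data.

Let X = conversion of S.
Concentrations: [S] = 4.34 − 4.34X; [V] = 2.17 − 2.17X; [U] = 4.34X.
At X = 0.871: [S] = 0.56, [V] = 0.28, [U] = 3.78.
K_c = [U]^2 / ([S]^2 [V]) = 163 L/mol.

K_c = 163 L/mol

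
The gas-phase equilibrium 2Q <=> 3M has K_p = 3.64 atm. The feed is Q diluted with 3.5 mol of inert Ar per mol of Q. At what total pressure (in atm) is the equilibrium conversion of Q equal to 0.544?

P = 6.65 atm

Take 1 mol Q as basis and let X be its fractional conversion, so ξ = 0.5X.
At extent ξ: n_Q = 1 − X; n_M = 1.5X; n_I = 3.5 (inert).
n_T = Σnᵢ = 4.5 + 0.5X.
K_p = p_M^3 / (p_Q^2) with p_i = (n_i/n_T)·P.
At X = 0.544: the mole-fraction product g(X) = Π y_i^ν_i = 0.5476. Since K_p = g(X)·P^{1}, P = (K_p/g)^(1/1) = (3.64/0.5476)^(1/1) = 6.65 atm.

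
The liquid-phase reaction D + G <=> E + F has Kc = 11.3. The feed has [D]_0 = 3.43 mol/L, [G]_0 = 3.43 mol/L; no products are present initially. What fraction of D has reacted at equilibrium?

X = 0.771

Let X = conversion of D; extent ξ = 3.43·X mol/L.
Concentrations: [D] = 3.43 − 3.43X; [G] = 3.43 − 3.43X; [E] = 3.43X; [F] = 3.43X.
Kc = [E] [F] / ([D] [G]).
Setting equal to 11.3 and solving for X on (0,1) gives X = 0.771.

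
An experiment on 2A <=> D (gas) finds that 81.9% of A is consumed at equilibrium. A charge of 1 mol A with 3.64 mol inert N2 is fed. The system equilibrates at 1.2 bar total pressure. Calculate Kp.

Take 1 mol A as basis and let X be its fractional conversion, so ξ = 0.5X.
Species balance: n_A = 1 − X; n_D = 0.5X; n_I = 3.64 (inert).
n_T = Σnᵢ = 4.64 − 0.5X.
At X = 0.819: n_A = 0.181, n_D = 0.409, n_T = 4.23.
p_i = (n_i/n_T)·P. Kp = p_D / (p_A^2) = 44.1 bar^-1.

Kp = 44.1 bar^-1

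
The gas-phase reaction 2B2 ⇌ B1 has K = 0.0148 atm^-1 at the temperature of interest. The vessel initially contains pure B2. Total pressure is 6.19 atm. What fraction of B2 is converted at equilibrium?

X = 0.145

Basis: 1 mol B2 initially; let X = conversion of B2. Extent ξ = 0.5X.
Moles: n_B2 = 1 − X; n_B1 = 0.5X.
Summing: n_T = 1 − 0.5X.
Mole fractions y_i = n_i/n_T; K = p_B1 / (p_B2^2) with p_i = y_i·P.
This yields a degree-2 equation in X; solving on (0,1), X = 0.145.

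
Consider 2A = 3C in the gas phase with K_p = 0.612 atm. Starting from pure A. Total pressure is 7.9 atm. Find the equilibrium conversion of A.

X = 0.245

Let X = conversion of A (basis 1 mol A); extent of reaction ξ = 0.5X.
At extent ξ: n_A = 1 − X; n_C = 1.5X.
Total moles n_T = 1 + 0.5X.
Mole fractions y_i = n_i/n_T; K_p = p_C^3 / (p_A^2) with p_i = y_i·P.
Substituting and setting equal to 0.612 atm gives a polynomial in X; the root in (0,1) is X = 0.245.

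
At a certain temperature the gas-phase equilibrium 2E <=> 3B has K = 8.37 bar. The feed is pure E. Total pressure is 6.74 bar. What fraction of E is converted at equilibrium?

X = 0.491

Let X = conversion of E (basis 1 mol E); extent of reaction ξ = 0.5X.
Moles: n_E = 1 − X; n_B = 1.5X.
n_T = Σnᵢ = 1 + 0.5X.
With p_i = (n_i/n_T)P, K = p_B^3 / (p_E^2).
Substituting and setting equal to 8.37 bar gives a polynomial in X; the root in (0,1) is X = 0.491.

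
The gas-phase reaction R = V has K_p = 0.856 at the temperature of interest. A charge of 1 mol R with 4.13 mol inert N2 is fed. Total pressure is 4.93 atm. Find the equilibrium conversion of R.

X = 0.461

Let X = conversion of R (basis 1 mol R); extent of reaction ξ = X.
Moles: n_R = 1 − X; n_V = X; n_I = 4.13 (inert).
n_T stays at 5.13 (no change in mole number).
With p_i = (n_i/n_T)P, K_p = p_V / (p_R).
Equating to 0.856 and solving on 0 < X < 1: X = 0.461.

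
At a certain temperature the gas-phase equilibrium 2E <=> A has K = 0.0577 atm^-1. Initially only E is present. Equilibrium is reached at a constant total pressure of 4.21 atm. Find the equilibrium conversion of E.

Let X = conversion of E (basis 1 mol E); extent of reaction ξ = 0.5X.
Species balance: n_E = 1 − X; n_A = 0.5X.
Summing: n_T = 1 − 0.5X.
y_i = n_i/n_T, p_i = y_i·P. K = p_A / (p_E^2).
Equating to 0.0577 atm^-1 and solving on 0 < X < 1: X = 0.288.

X = 0.288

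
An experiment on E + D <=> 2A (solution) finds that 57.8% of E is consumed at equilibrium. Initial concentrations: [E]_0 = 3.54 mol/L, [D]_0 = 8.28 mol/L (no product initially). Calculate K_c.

K_c = 1.8

Let X = conversion of E.
Concentrations: [E] = 3.54 − 3.54X; [D] = 8.28 − 3.54X; [A] = 7.08X.
At X = 0.578: [E] = 1.49, [D] = 6.23, [A] = 4.09.
K_c = [A]^2 / ([E] [D]) = 1.8.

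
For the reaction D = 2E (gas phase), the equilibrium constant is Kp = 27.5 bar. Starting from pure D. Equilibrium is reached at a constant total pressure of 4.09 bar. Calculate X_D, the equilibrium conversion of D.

X = 0.792

Take 1 mol D as basis and let X be its fractional conversion, so ξ = X.
Moles: n_D = 1 − X; n_E = 2X.
Total moles n_T = 1 + X.
With p_i = (n_i/n_T)P, Kp = p_E^2 / (p_D).
Substituting and setting equal to 27.5 bar gives a polynomial in X; the root in (0,1) is X = 0.792.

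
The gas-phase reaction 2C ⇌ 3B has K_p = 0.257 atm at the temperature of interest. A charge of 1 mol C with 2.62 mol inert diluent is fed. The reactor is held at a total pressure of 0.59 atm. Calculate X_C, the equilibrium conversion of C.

Basis: 1 mol C initially; let X = conversion of C. Extent ξ = 0.5X.
At extent ξ: n_C = 1 − X; n_B = 1.5X; n_I = 2.62 (inert).
n_T = Σnᵢ = 3.62 + 0.5X.
y_i = n_i/n_T, p_i = y_i·P. K_p = p_B^3 / (p_C^2).
Substituting and setting equal to 0.257 atm gives a polynomial in X; the root in (0,1) is X = 0.500.

X = 0.500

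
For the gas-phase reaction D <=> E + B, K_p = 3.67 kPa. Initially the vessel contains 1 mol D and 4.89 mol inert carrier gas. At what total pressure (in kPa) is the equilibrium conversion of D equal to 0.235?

Take 1 mol D as basis and let X be its fractional conversion, so ξ = X.
Moles: n_D = 1 − X; n_E = X; n_B = X; n_I = 4.89 (inert).
Total moles n_T = 5.89 + X.
K_p = p_E p_B / (p_D) with p_i = (n_i/n_T)·P.
At X = 0.235: the mole-fraction product g(X) = Π y_i^ν_i = 0.01179. Since K_p = g(X)·P^{1}, P = (K_p/g)^(1/1) = (3.67/0.01179)^(1/1) = 311 kPa.

P = 311 kPa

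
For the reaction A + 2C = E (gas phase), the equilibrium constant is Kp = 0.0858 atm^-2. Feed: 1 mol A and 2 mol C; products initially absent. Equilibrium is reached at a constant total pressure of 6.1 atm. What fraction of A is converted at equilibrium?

Let X = conversion of A (basis 1 mol A); extent of reaction ξ = X.
Species balance: n_A = 1 − X; n_C = 2 − 2X; n_E = X.
Total moles n_T = 3 − 2X.
y_i = n_i/n_T, p_i = y_i·P. Kp = p_E / (p_A p_C^2).
This yields a degree-3 equation in X; solving on (0,1), X = 0.462.

X = 0.462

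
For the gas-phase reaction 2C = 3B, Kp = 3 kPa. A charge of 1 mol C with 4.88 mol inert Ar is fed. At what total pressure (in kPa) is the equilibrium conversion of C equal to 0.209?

P = 365 kPa

Basis: 1 mol C initially; let X = conversion of C. Extent ξ = 0.5X.
At extent ξ: n_C = 1 − X; n_B = 1.5X; n_I = 4.88 (inert).
Summing: n_T = 5.88 + 0.5X.
Kp = p_B^3 / (p_C^2) with p_i = (n_i/n_T)·P.
At X = 0.209: the mole-fraction product g(X) = Π y_i^ν_i = 0.008229. Since Kp = g(X)·P^{1}, P = (Kp/g)^(1/1) = (3/0.008229)^(1/1) = 365 kPa.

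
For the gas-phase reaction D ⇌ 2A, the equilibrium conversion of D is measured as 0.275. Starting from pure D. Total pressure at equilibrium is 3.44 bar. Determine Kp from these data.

Kp = 1.13 bar

Basis: 1 mol D initially; let X = conversion of D. Extent ξ = X.
At extent ξ: n_D = 1 − X; n_A = 2X.
Summing: n_T = 1 + X.
At X = 0.275: n_D = 0.725, n_A = 0.55, n_T = 1.27.
p_i = (n_i/n_T)·P. Kp = p_A^2 / (p_D) = 1.13 bar.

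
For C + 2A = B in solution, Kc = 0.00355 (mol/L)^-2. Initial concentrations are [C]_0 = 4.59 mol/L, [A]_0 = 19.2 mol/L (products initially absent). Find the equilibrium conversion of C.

X = 0.447

Let X = conversion of C; extent ξ = 4.59·X mol/L.
Concentrations: [C] = 4.59 − 4.59X; [A] = 19.2 − 9.18X; [B] = 4.59X.
Kc = [B] / ([C] [A]^2).
Solving Kc = 0.00355 for X ∈ (0,1): X = 0.447.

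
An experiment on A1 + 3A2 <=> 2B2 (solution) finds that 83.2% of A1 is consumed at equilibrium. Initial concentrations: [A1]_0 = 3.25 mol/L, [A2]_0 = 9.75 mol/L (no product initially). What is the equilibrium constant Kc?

Kc = 12.2 (mol/L)^-2

Let X = conversion of A1.
Concentrations: [A1] = 3.25 − 3.25X; [A2] = 9.75 − 9.75X; [B2] = 6.5X.
At X = 0.832: [A1] = 0.546, [A2] = 1.64, [B2] = 5.41.
Kc = [B2]^2 / ([A1] [A2]^3) = 12.2 (mol/L)^-2.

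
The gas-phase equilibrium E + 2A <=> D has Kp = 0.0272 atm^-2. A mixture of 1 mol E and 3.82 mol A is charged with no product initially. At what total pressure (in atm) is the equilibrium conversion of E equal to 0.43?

P = 7.05 atm

Basis: 1 mol E initially; let X = conversion of E. Extent ξ = X.
Species balance: n_E = 1 − X; n_A = 3.82 − 2X; n_D = X.
n_T = Σnᵢ = 4.82 − 2X.
Kp = p_D / (p_E p_A^2) with p_i = (n_i/n_T)·P.
At X = 0.43: the mole-fraction product g(X) = Π y_i^ν_i = 1.35. Since Kp = g(X)·P^{-2}, P = (g/Kp)^(1/2) = (1.35/0.0272)^(1/2) = 7.05 atm.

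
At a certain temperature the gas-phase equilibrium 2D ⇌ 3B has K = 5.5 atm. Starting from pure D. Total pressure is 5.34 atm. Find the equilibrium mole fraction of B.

Basis: 1 mol D initially; let X = conversion of D. Extent ξ = 0.5X.
Moles: n_D = 1 − X; n_B = 1.5X.
Total moles n_T = 1 + 0.5X.
y_i = n_i/n_T, p_i = y_i·P. K = p_B^3 / (p_D^2).
This yields a degree-3 equation in X; solving on (0,1), X = 0.472.
Then n_B = 0.708, n_T = 1.24, so y_B = 0.573.

y_B = 0.573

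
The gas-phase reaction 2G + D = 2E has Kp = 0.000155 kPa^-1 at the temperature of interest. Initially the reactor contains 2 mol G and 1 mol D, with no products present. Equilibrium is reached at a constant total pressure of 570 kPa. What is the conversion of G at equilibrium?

X = 0.140

Take 2 mol G as basis and let X be its fractional conversion, so ξ = X.
Mole table: n_G = 2 − 2X; n_D = 1 − X; n_E = 2X.
Total moles n_T = 3 − X.
y_i = n_i/n_T, p_i = y_i·P. Kp = p_E^2 / (p_G^2 p_D).
This yields a degree-3 equation in X; solving on (0,1), X = 0.140.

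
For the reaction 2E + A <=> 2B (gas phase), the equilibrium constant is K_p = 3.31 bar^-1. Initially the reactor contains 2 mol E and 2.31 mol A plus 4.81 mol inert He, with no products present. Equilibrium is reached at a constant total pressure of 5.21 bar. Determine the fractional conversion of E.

X = 0.648

Let X = conversion of E (basis 2 mol E); extent of reaction ξ = X.
Mole table: n_E = 2 − 2X; n_A = 2.31 − X; n_B = 2X; n_I = 4.81 (inert).
n_T = Σnᵢ = 9.12 − X.
With p_i = (n_i/n_T)P, K_p = p_B^2 / (p_E^2 p_A).
Equating to 3.31 bar^-1 and solving on 0 < X < 1: X = 0.648.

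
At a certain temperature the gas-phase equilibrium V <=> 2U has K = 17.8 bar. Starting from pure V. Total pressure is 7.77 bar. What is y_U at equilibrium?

y_U = 0.753

Let X = conversion of V (basis 1 mol V); extent of reaction ξ = X.
Moles: n_V = 1 − X; n_U = 2X.
Total moles n_T = 1 + X.
Mole fractions y_i = n_i/n_T; K = p_U^2 / (p_V) with p_i = y_i·P.
Substituting and setting equal to 17.8 bar gives a polynomial in X; the root in (0,1) is X = 0.603.
Then n_U = 1.21, n_T = 1.6, so y_U = 0.753.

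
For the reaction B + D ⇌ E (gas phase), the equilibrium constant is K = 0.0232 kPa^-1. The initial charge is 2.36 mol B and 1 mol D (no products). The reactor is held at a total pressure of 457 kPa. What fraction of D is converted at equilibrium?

X = 0.864

Take 1 mol D as basis and let X be its fractional conversion, so ξ = X.
Species balance: n_B = 2.36 − X; n_D = 1 − X; n_E = X.
n_T = Σnᵢ = 3.36 − X.
y_i = n_i/n_T, p_i = y_i·P. K = p_E / (p_B p_D).
Substituting and setting equal to 0.0232 kPa^-1 gives a polynomial in X; the root in (0,1) is X = 0.864.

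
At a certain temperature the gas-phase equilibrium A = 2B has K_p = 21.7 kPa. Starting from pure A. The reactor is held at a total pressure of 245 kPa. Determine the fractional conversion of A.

X = 0.147

Let X = conversion of A (basis 1 mol A); extent of reaction ξ = X.
Moles: n_A = 1 − X; n_B = 2X.
n_T = Σnᵢ = 1 + X.
Mole fractions y_i = n_i/n_T; K_p = p_B^2 / (p_A) with p_i = y_i·P.
This yields a degree-2 equation in X; solving on (0,1), X = 0.147.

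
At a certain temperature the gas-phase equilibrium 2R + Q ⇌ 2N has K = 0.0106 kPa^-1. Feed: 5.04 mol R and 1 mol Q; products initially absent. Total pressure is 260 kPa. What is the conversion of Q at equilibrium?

Basis: 1 mol Q initially; let X = conversion of Q. Extent ξ = X.
Species balance: n_R = 5.04 − 2X; n_Q = 1 − X; n_N = 2X.
Total moles n_T = 6.04 − X.
With p_i = (n_i/n_T)P, K = p_N^2 / (p_R^2 p_Q).
Equating to 0.0106 kPa^-1 and solving on 0 < X < 1: X = 0.706.

X = 0.706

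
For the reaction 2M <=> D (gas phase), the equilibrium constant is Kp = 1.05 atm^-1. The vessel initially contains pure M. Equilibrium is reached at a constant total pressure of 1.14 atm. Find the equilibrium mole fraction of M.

Take 1 mol M as basis and let X be its fractional conversion, so ξ = 0.5X.
Species balance: n_M = 1 − X; n_D = 0.5X.
Total moles n_T = 1 − 0.5X.
Mole fractions y_i = n_i/n_T; Kp = p_D / (p_M^2) with p_i = y_i·P.
Substituting and setting equal to 1.05 atm^-1 gives a polynomial in X; the root in (0,1) is X = 0.584.
Then n_M = 0.416, n_T = 0.708, so y_M = 0.587.

y_M = 0.587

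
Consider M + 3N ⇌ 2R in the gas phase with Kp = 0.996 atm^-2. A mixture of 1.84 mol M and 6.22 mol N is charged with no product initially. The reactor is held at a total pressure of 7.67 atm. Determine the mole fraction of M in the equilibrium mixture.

y_M = 0.084

Let X = conversion of M (basis 1.84 mol M); extent of reaction ξ = 1.84X.
At extent ξ: n_M = 1.84 − 1.84X; n_N = 6.22 − 5.52X; n_R = 3.68X.
n_T = Σnᵢ = 8.06 − 3.68X.
With p_i = (n_i/n_T)P, Kp = p_R^2 / (p_M p_N^3).
Setting this equal to 0.996 atm^-2 and taking the physical root (0 < X < 1) gives X = 0.759.
Then n_M = 0.443, n_T = 5.27, so y_M = 0.084.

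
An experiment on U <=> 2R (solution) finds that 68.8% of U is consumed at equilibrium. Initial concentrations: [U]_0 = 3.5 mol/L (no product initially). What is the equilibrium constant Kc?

Kc = 21.2 mol/L

Let X = conversion of U.
Concentrations: [U] = 3.5 − 3.5X; [R] = 7X.
At X = 0.688: [U] = 1.09, [R] = 4.82.
Kc = [R]^2 / ([U]) = 21.2 mol/L.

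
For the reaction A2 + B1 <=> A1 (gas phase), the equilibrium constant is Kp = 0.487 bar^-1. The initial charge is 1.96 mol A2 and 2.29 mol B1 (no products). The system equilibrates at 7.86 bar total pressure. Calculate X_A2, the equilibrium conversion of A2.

Basis: 1.96 mol A2 initially; let X = conversion of A2. Extent ξ = 1.96X.
At extent ξ: n_A2 = 1.96 − 1.96X; n_B1 = 2.29 − 1.96X; n_A1 = 1.96X.
n_T = Σnᵢ = 4.25 − 1.96X.
Mole fractions y_i = n_i/n_T; Kp = p_A1 / (p_A2 p_B1) with p_i = y_i·P.
Equating to 0.487 bar^-1 and solving on 0 < X < 1: X = 0.585.

X = 0.585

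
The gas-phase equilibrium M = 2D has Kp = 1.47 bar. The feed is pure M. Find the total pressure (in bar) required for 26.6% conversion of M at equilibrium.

Let X = conversion of M (basis 1 mol M); extent of reaction ξ = X.
Species balance: n_M = 1 − X; n_D = 2X.
Summing: n_T = 1 + X.
Kp = p_D^2 / (p_M) with p_i = (n_i/n_T)·P.
At X = 0.266: the mole-fraction product g(X) = Π y_i^ν_i = 0.3046. Since Kp = g(X)·P^{1}, P = (Kp/g)^(1/1) = (1.47/0.3046)^(1/1) = 4.83 bar.

P = 4.83 bar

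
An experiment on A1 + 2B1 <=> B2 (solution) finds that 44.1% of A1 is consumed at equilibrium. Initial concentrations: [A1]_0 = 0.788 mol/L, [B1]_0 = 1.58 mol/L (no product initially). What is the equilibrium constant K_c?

Let X = conversion of A1.
Concentrations: [A1] = 0.788 − 0.788X; [B1] = 1.58 − 1.58X; [B2] = 0.788X.
At X = 0.441: [A1] = 0.44, [B1] = 0.885, [B2] = 0.348.
K_c = [B2] / ([A1] [B1]^2) = 1.01 (mol/L)^-2.

K_c = 1.01 (mol/L)^-2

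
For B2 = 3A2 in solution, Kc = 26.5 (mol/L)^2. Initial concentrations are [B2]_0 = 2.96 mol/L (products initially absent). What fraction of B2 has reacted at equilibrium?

X = 0.405

Let X = conversion of B2; extent ξ = 2.96·X mol/L.
Concentrations: [B2] = 2.96 − 2.96X; [A2] = 8.88X.
Kc = [A2]^3 / ([B2]).
Setting equal to 26.5 and solving for X on (0,1) gives X = 0.405.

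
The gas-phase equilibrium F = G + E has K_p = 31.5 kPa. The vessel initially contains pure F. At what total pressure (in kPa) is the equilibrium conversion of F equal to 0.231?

P = 559 kPa

Basis: 1 mol F initially; let X = conversion of F. Extent ξ = X.
Moles: n_F = 1 − X; n_G = X; n_E = X.
Summing: n_T = 1 + X.
K_p = p_G p_E / (p_F) with p_i = (n_i/n_T)·P.
At X = 0.231: the mole-fraction product g(X) = Π y_i^ν_i = 0.05637. Since K_p = g(X)·P^{1}, P = (K_p/g)^(1/1) = (31.5/0.05637)^(1/1) = 559 kPa.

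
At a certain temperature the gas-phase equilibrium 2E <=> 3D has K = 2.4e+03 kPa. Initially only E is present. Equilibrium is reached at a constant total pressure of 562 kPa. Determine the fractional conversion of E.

Basis: 1 mol E initially; let X = conversion of E. Extent ξ = 0.5X.
Moles: n_E = 1 − X; n_D = 1.5X.
n_T = Σnᵢ = 1 + 0.5X.
Mole fractions y_i = n_i/n_T; K = p_D^3 / (p_E^2) with p_i = y_i·P.
Setting this equal to 2.4e+03 kPa and taking the physical root (0 < X < 1) gives X = 0.620.

X = 0.620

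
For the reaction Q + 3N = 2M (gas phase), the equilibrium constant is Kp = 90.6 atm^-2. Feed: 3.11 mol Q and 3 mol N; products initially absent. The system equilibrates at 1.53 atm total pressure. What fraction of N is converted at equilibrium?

X = 0.838

Basis: 3 mol N initially; let X = conversion of N. Extent ξ = X.
Moles: n_Q = 3.11 − X; n_N = 3 − 3X; n_M = 2X.
n_T = Σnᵢ = 6.11 − 2X.
Mole fractions y_i = n_i/n_T; Kp = p_M^2 / (p_Q p_N^3) with p_i = y_i·P.
Equating to 90.6 atm^-2 and solving on 0 < X < 1: X = 0.838.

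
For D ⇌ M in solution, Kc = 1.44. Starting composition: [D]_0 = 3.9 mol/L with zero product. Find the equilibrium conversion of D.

X = 0.590

Let X = conversion of D; extent ξ = 3.9·X mol/L.
Concentrations: [D] = 3.9 − 3.9X; [M] = 3.9X.
Kc = [M] / ([D]).
This equals 1.44 at X = 0.590 (the root in 0 < X < 1).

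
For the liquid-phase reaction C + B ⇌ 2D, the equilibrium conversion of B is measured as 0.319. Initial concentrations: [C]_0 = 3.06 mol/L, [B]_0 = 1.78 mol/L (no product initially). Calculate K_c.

K_c = 0.427

Let X = conversion of B.
Concentrations: [C] = 3.06 − 1.78X; [B] = 1.78 − 1.78X; [D] = 3.56X.
At X = 0.319: [C] = 2.49, [B] = 1.21, [D] = 1.14.
K_c = [D]^2 / ([C] [B]) = 0.427.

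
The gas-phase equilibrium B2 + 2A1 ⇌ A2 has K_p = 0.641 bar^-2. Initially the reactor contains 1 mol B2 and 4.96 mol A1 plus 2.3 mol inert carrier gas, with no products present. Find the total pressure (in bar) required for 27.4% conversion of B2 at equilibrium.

P = 1.34 bar

Let X = conversion of B2 (basis 1 mol B2); extent of reaction ξ = X.
Mole table: n_B2 = 1 − X; n_A1 = 4.96 − 2X; n_A2 = X; n_I = 2.3 (inert).
Summing: n_T = 8.26 − 2X.
K_p = p_A2 / (p_B2 p_A1^2) with p_i = (n_i/n_T)·P.
At X = 0.274: the mole-fraction product g(X) = Π y_i^ν_i = 1.153. Since K_p = g(X)·P^{-2}, P = (g/K_p)^(1/2) = (1.153/0.641)^(1/2) = 1.34 bar.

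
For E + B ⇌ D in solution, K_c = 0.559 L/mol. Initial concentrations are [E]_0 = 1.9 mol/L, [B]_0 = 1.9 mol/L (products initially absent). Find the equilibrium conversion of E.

X = 0.392

Let X = conversion of E; extent ξ = 1.9·X mol/L.
Concentrations: [E] = 1.9 − 1.9X; [B] = 1.9 − 1.9X; [D] = 1.9X.
K_c = [D] / ([E] [B]).
Setting equal to 0.559 and solving for X on (0,1) gives X = 0.392.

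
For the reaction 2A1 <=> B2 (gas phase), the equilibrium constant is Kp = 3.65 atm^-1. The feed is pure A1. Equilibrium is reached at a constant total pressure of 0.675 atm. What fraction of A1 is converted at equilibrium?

X = 0.696

Take 1 mol A1 as basis and let X be its fractional conversion, so ξ = 0.5X.
Mole table: n_A1 = 1 − X; n_B2 = 0.5X.
Summing: n_T = 1 − 0.5X.
Mole fractions y_i = n_i/n_T; Kp = p_B2 / (p_A1^2) with p_i = y_i·P.
Equating to 3.65 atm^-1 and solving on 0 < X < 1: X = 0.696.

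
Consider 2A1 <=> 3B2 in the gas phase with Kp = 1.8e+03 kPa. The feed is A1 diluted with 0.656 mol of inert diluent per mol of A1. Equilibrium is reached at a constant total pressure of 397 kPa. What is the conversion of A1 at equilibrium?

Take 1 mol A1 as basis and let X be its fractional conversion, so ξ = 0.5X.
Moles: n_A1 = 1 − X; n_B2 = 1.5X; n_I = 0.656 (inert).
n_T = Σnᵢ = 1.66 + 0.5X.
With p_i = (n_i/n_T)P, Kp = p_B2^3 / (p_A1^2).
Setting this equal to 1.8e+03 kPa and taking the physical root (0 < X < 1) gives X = 0.667.

X = 0.667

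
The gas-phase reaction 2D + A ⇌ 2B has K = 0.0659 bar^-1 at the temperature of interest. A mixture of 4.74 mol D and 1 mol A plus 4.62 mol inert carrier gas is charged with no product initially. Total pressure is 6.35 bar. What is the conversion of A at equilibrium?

X = 0.338

Let X = conversion of A (basis 1 mol A); extent of reaction ξ = X.
Mole table: n_D = 4.74 − 2X; n_A = 1 − X; n_B = 2X; n_I = 4.62 (inert).
n_T = Σnᵢ = 10.4 − X.
With p_i = (n_i/n_T)P, K = p_B^2 / (p_D^2 p_A).
This yields a degree-3 equation in X; solving on (0,1), X = 0.338.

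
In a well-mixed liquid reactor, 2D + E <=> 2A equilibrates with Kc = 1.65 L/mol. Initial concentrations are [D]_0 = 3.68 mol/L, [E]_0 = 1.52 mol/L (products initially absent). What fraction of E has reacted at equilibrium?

X = 0.604

Let X = conversion of E; extent ξ = 1.52·X mol/L.
Concentrations: [D] = 3.68 − 3.04X; [E] = 1.52 − 1.52X; [A] = 3.04X.
Kc = [A]^2 / ([D]^2 [E]).
Solving Kc = 1.65 for X ∈ (0,1): X = 0.604.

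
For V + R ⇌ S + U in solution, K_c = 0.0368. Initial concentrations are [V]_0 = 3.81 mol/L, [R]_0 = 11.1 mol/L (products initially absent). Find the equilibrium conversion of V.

X = 0.267

Let X = conversion of V; extent ξ = 3.81·X mol/L.
Concentrations: [V] = 3.81 − 3.81X; [R] = 11.1 − 3.81X; [S] = 3.81X; [U] = 3.81X.
K_c = [S] [U] / ([V] [R]).
Equating to 0.0368: the physical root is X = 0.267.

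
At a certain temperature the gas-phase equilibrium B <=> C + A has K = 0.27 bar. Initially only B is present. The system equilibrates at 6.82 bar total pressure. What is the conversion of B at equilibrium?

Take 1 mol B as basis and let X be its fractional conversion, so ξ = X.
Moles: n_B = 1 − X; n_C = X; n_A = X.
Summing: n_T = 1 + X.
y_i = n_i/n_T, p_i = y_i·P. K = p_C p_A / (p_B).
Equating to 0.27 bar and solving on 0 < X < 1: X = 0.195.

X = 0.195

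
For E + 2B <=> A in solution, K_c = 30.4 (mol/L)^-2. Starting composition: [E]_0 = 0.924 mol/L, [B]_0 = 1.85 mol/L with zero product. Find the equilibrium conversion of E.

X = 0.803

Let X = conversion of E; extent ξ = 0.924·X mol/L.
Concentrations: [E] = 0.924 − 0.924X; [B] = 1.85 − 1.85X; [A] = 0.924X.
K_c = [A] / ([E] [B]^2).
Setting equal to 30.4 and solving for X on (0,1) gives X = 0.803.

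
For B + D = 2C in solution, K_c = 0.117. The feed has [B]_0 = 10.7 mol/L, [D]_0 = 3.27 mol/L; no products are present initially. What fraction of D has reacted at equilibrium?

Let X = conversion of D; extent ξ = 3.27·X mol/L.
Concentrations: [B] = 10.7 − 3.27X; [D] = 3.27 − 3.27X; [C] = 6.54X.
K_c = [C]^2 / ([B] [D]).
Equating to 0.117: the physical root is X = 0.256.

X = 0.256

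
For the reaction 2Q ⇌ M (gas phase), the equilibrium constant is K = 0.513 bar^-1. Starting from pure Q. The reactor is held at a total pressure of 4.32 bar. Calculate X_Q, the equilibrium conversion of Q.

Take 1 mol Q as basis and let X be its fractional conversion, so ξ = 0.5X.
Species balance: n_Q = 1 − X; n_M = 0.5X.
n_T = Σnᵢ = 1 − 0.5X.
Mole fractions y_i = n_i/n_T; K = p_M / (p_Q^2) with p_i = y_i·P.
Setting this equal to 0.513 bar^-1 and taking the physical root (0 < X < 1) gives X = 0.682.

X = 0.682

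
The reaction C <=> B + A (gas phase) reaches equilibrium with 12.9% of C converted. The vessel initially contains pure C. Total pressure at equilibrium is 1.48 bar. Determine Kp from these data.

Kp = 0.025 bar

Take 1 mol C as basis and let X be its fractional conversion, so ξ = X.
Moles: n_C = 1 − X; n_B = X; n_A = X.
Summing: n_T = 1 + X.
At X = 0.129: n_C = 0.871, n_B = 0.129, n_A = 0.129, n_T = 1.13.
p_i = (n_i/n_T)·P. Kp = p_B p_A / (p_C) = 0.025 bar.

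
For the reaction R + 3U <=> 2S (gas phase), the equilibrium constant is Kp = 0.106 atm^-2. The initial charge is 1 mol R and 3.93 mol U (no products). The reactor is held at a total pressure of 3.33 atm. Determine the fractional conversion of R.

Let X = conversion of R (basis 1 mol R); extent of reaction ξ = X.
At extent ξ: n_R = 1 − X; n_U = 3.93 − 3X; n_S = 2X.
Summing: n_T = 4.93 − 2X.
Mole fractions y_i = n_i/n_T; Kp = p_S^2 / (p_R p_U^3) with p_i = y_i·P.
Setting this equal to 0.106 atm^-2 and taking the physical root (0 < X < 1) gives X = 0.431.

X = 0.431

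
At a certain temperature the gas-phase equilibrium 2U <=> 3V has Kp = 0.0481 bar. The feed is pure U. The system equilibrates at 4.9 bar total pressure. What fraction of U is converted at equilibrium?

X = 0.133

Let X = conversion of U (basis 1 mol U); extent of reaction ξ = 0.5X.
Moles: n_U = 1 − X; n_V = 1.5X.
n_T = Σnᵢ = 1 + 0.5X.
y_i = n_i/n_T, p_i = y_i·P. Kp = p_V^3 / (p_U^2).
Equating to 0.0481 bar and solving on 0 < X < 1: X = 0.133.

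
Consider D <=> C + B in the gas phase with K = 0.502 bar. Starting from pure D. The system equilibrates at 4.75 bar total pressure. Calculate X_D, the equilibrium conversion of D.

X = 0.309

Let X = conversion of D (basis 1 mol D); extent of reaction ξ = X.
Moles: n_D = 1 − X; n_C = X; n_B = X.
n_T = Σnᵢ = 1 + X.
Mole fractions y_i = n_i/n_T; K = p_C p_B / (p_D) with p_i = y_i·P.
Substituting and setting equal to 0.502 bar gives a polynomial in X; the root in (0,1) is X = 0.309.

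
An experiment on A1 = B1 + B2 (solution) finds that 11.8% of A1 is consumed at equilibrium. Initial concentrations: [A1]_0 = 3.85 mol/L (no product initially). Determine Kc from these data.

Kc = 0.0608 mol/L

Let X = conversion of A1.
Concentrations: [A1] = 3.85 − 3.85X; [B1] = 3.85X; [B2] = 3.85X.
At X = 0.118: [A1] = 3.4, [B1] = 0.454, [B2] = 0.454.
Kc = [B1] [B2] / ([A1]) = 0.0608 mol/L.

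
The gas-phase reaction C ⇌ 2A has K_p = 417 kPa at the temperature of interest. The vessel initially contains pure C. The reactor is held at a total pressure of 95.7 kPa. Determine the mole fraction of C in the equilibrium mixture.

y_C = 0.161

Basis: 1 mol C initially; let X = conversion of C. Extent ξ = X.
Species balance: n_C = 1 − X; n_A = 2X.
Total moles n_T = 1 + X.
y_i = n_i/n_T, p_i = y_i·P. K_p = p_A^2 / (p_C).
This yields a degree-2 equation in X; solving on (0,1), X = 0.722.
Then n_C = 0.278, n_T = 1.72, so y_C = 0.161.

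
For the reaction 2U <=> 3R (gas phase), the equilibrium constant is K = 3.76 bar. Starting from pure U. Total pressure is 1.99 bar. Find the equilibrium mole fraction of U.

y_U = 0.367

Take 1 mol U as basis and let X be its fractional conversion, so ξ = 0.5X.
Moles: n_U = 1 − X; n_R = 1.5X.
n_T = Σnᵢ = 1 + 0.5X.
Mole fractions y_i = n_i/n_T; K = p_R^3 / (p_U^2) with p_i = y_i·P.
This yields a degree-3 equation in X; solving on (0,1), X = 0.535.
Then n_U = 0.465, n_T = 1.27, so y_U = 0.367.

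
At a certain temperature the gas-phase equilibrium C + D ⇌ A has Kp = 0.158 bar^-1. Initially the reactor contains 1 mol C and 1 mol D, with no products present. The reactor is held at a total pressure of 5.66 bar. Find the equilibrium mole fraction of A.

y_A = 0.158

Basis: 1 mol C initially; let X = conversion of C. Extent ξ = X.
Moles: n_C = 1 − X; n_D = 1 − X; n_A = X.
Total moles n_T = 2 − X.
y_i = n_i/n_T, p_i = y_i·P. Kp = p_A / (p_C p_D).
Equating to 0.158 bar^-1 and solving on 0 < X < 1: X = 0.273.
Then n_A = 0.273, n_T = 1.73, so y_A = 0.158.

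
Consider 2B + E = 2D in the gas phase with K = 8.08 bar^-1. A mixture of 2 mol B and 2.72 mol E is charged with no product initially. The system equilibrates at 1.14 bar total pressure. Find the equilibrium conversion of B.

X = 0.683

Take 2 mol B as basis and let X be its fractional conversion, so ξ = X.
At extent ξ: n_B = 2 − 2X; n_E = 2.72 − X; n_D = 2X.
n_T = Σnᵢ = 4.72 − X.
y_i = n_i/n_T, p_i = y_i·P. K = p_D^2 / (p_B^2 p_E).
Setting this equal to 8.08 bar^-1 and taking the physical root (0 < X < 1) gives X = 0.683.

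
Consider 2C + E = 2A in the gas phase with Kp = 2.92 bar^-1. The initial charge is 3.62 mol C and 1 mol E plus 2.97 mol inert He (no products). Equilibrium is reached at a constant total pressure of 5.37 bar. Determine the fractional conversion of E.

Let X = conversion of E (basis 1 mol E); extent of reaction ξ = X.
Moles: n_C = 3.62 − 2X; n_E = 1 − X; n_A = 2X; n_I = 2.97 (inert).
Total moles n_T = 7.59 − X.
y_i = n_i/n_T, p_i = y_i·P. Kp = p_A^2 / (p_C^2 p_E).
Substituting and setting equal to 2.92 bar^-1 gives a polynomial in X; the root in (0,1) is X = 0.766.

X = 0.766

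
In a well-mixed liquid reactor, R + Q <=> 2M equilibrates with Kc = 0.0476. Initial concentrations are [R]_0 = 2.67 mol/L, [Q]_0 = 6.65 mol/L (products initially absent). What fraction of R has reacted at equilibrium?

Let X = conversion of R; extent ξ = 2.67·X mol/L.
Concentrations: [R] = 2.67 − 2.67X; [Q] = 6.65 − 2.67X; [M] = 5.34X.
Kc = [M]^2 / ([R] [Q]).
Setting equal to 0.0476 and solving for X on (0,1) gives X = 0.153.

X = 0.153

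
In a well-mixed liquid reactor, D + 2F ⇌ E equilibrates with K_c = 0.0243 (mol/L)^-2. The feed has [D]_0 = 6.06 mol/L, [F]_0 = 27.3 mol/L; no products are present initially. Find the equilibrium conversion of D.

X = 0.872

Let X = conversion of D; extent ξ = 6.06·X mol/L.
Concentrations: [D] = 6.06 − 6.06X; [F] = 27.3 − 12.1X; [E] = 6.06X.
K_c = [E] / ([D] [F]^2).
Solving K_c = 0.0243 for X ∈ (0,1): X = 0.872.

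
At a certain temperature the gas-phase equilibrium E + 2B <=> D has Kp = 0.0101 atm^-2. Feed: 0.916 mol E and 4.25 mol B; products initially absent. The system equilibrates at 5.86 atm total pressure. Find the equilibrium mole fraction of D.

y_D = 0.035

Basis: 0.916 mol E initially; let X = conversion of E. Extent ξ = 0.916X.
Species balance: n_E = 0.916 − 0.916X; n_B = 4.25 − 1.83X; n_D = 0.916X.
Summing: n_T = 5.17 − 1.83X.
Mole fractions y_i = n_i/n_T; Kp = p_D / (p_E p_B^2) with p_i = y_i·P.
This yields a degree-3 equation in X; solving on (0,1), X = 0.185.
Then n_D = 0.17, n_T = 4.83, so y_D = 0.035.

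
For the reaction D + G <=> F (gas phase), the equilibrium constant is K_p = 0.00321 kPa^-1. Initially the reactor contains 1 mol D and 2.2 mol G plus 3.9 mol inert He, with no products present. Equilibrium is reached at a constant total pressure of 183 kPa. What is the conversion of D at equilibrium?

Take 1 mol D as basis and let X be its fractional conversion, so ξ = X.
Species balance: n_D = 1 − X; n_G = 2.2 − X; n_F = X; n_I = 3.9 (inert).
n_T = Σnᵢ = 7.1 − X.
Mole fractions y_i = n_i/n_T; K_p = p_F / (p_D p_G) with p_i = y_i·P.
Substituting and setting equal to 0.00321 kPa^-1 gives a polynomial in X; the root in (0,1) is X = 0.148.

X = 0.148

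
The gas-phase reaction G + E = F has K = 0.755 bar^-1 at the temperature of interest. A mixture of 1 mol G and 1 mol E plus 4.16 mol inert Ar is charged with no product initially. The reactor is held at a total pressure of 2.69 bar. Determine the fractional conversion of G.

Take 1 mol G as basis and let X be its fractional conversion, so ξ = X.
At extent ξ: n_G = 1 − X; n_E = 1 − X; n_F = X; n_I = 4.16 (inert).
n_T = Σnᵢ = 6.16 − X.
Mole fractions y_i = n_i/n_T; K = p_F / (p_G p_E) with p_i = y_i·P.
Equating to 0.755 bar^-1 and solving on 0 < X < 1: X = 0.212.

X = 0.212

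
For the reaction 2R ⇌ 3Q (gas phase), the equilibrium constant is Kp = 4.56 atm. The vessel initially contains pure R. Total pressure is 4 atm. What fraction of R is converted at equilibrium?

X = 0.482

Basis: 1 mol R initially; let X = conversion of R. Extent ξ = 0.5X.
Mole table: n_R = 1 − X; n_Q = 1.5X.
Total moles n_T = 1 + 0.5X.
y_i = n_i/n_T, p_i = y_i·P. Kp = p_Q^3 / (p_R^2).
Equating to 4.56 atm and solving on 0 < X < 1: X = 0.482.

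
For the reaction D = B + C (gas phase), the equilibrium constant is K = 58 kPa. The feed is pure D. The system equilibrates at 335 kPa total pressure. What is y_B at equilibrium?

Let X = conversion of D (basis 1 mol D); extent of reaction ξ = X.
Species balance: n_D = 1 − X; n_B = X; n_C = X.
n_T = Σnᵢ = 1 + X.
With p_i = (n_i/n_T)P, K = p_B p_C / (p_D).
Equating to 58 kPa and solving on 0 < X < 1: X = 0.384.
Then n_B = 0.384, n_T = 1.38, so y_B = 0.278.

y_B = 0.278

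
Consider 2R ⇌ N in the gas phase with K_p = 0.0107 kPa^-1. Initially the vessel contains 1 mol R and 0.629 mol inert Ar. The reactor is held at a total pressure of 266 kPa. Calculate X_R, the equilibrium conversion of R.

Let X = conversion of R (basis 1 mol R); extent of reaction ξ = 0.5X.
Moles: n_R = 1 − X; n_N = 0.5X; n_I = 0.629 (inert).
n_T = Σnᵢ = 1.63 − 0.5X.
With p_i = (n_i/n_T)P, K_p = p_N / (p_R^2).
Equating to 0.0107 kPa^-1 and solving on 0 < X < 1: X = 0.621.

X = 0.621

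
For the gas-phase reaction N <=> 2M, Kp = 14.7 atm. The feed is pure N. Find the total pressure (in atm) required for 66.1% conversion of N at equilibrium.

P = 4.74 atm

Let X = conversion of N (basis 1 mol N); extent of reaction ξ = X.
Species balance: n_N = 1 − X; n_M = 2X.
n_T = Σnᵢ = 1 + X.
Kp = p_M^2 / (p_N) with p_i = (n_i/n_T)·P.
At X = 0.661: the mole-fraction product g(X) = Π y_i^ν_i = 3.104. Since Kp = g(X)·P^{1}, P = (Kp/g)^(1/1) = (14.7/3.104)^(1/1) = 4.74 atm.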